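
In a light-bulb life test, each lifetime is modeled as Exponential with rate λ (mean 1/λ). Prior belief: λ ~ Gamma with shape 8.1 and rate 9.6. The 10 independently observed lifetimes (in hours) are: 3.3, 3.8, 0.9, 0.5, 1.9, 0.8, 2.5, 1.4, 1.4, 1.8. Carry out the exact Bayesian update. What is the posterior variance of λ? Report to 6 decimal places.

With a Gamma(shape α, rate β) prior on the exponential rate λ, the posterior after n observations with total T = Σxᵢ is Gamma(α+n, β+T).
Sum of observations T = 18.3 hours; n = 10.
Posterior: Gamma(8.1+10, 9.6+18.3) = Gamma(18.1, 27.9).
Var = α/β² = 0.023253.

0.023253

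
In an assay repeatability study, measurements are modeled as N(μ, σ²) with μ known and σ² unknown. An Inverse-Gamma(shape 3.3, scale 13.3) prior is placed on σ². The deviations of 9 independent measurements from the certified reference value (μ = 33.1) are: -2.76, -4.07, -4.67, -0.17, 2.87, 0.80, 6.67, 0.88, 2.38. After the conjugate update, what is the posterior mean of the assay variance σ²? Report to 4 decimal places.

With known mean μ and an Inverse-Gamma(α, β) prior on σ², the Normal likelihood is conjugate: posterior is Inv-Gamma(α + n/2, β + Σ(xᵢ−μ)²/2).
Σ(xᵢ−μ)² = (-2.76)² + (-4.07)² + (-4.67)² + (-0.17)² + (2.87)² + (0.80)² + (6.67)² + (0.88)² + (2.38)² = 105.8249.
Posterior: Inv-Gamma(3.3 + 9/2, 13.3 + 105.8249/2) = Inv-Gamma(7.80, 66.21245).
E[σ²|data] = β/(α−1) = 66.21245/6.80 = 9.7371.

9.7371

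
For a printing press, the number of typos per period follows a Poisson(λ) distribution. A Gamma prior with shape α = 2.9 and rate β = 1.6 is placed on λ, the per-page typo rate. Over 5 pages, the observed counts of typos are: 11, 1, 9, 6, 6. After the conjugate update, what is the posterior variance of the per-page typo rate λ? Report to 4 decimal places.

0.8242

With a Gamma(shape α, rate β) prior, the Poisson likelihood is conjugate: the posterior is Gamma(α + ΣXᵢ, β + n).
Sum of counts S = 33 over n = 5 pages.
Posterior: Gamma(α+S, β+n) = Gamma(2.9+33, 1.6+5) = Gamma(35.9, 6.6).
Var = α/β² = 35.9/6.6² = 0.8242.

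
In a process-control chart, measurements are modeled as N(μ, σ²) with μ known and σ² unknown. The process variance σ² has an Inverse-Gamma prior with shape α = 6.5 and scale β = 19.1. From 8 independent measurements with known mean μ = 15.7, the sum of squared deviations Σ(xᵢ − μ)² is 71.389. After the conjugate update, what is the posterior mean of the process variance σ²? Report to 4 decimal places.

5.7678

With known mean μ and an Inverse-Gamma(α, β) prior on σ², the Normal likelihood is conjugate: posterior is Inv-Gamma(α + n/2, β + Σ(xᵢ−μ)²/2).
Posterior: Inv-Gamma(6.5 + 8/2, 19.1 + 71.389/2) = Inv-Gamma(10.50, 54.7945).
E[σ²|data] = β/(α−1) = 54.7945/9.50 = 5.7678.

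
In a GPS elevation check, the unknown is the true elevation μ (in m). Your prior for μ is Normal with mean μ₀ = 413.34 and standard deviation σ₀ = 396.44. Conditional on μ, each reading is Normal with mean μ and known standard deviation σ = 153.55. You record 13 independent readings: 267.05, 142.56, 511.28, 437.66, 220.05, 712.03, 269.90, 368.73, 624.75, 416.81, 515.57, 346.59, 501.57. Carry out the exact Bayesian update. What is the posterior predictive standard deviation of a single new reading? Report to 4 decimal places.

159.2814

For Normal data with known variance σ², a Normal(μ₀, σ₀²) prior on μ is conjugate. Posterior precision = 1/σ₀² + n/σ²; posterior mean is the precision-weighted average of μ₀ and x̄.
σ₀² = 396.44² = 157164.6736, σ² = 153.55² = 23577.6025; σ² + n·σ₀² = 23577.6025 + 13·157164.6736 = 2066718.3593.
Posterior precision = 1/σ₀² + n/σ² = 1/157164.6736 + 13/23577.6025 = (σ² + n·σ₀²)/(σ₀²σ²) = 2066718.3593/(157164.6736·23577.6025); posterior variance σₙ² = σ₀²σ²/(σ² + n·σ₀²) = 157164.6736·23577.6025/2066718.3593 = 1792.971057.
Predictive variance for one new observation = σₙ² + σ² = 157164.6736·23577.6025/2066718.3593 + 23577.6025 = σ²·(σ₀² + 2066718.3593)/2066718.3593 = 23577.6025·2223883.0329/2066718.3593 = 25370.573557; SD = √(23577.6025·2223883.0329/2066718.3593) = 159.2814.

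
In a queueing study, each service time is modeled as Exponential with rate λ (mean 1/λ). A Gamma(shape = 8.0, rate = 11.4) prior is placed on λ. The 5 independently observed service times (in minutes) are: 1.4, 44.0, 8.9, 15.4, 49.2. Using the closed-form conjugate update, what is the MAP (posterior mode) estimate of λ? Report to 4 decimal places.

0.0921

With a Gamma(shape α, rate β) prior on the exponential rate λ, the posterior after n observations with total T = Σxᵢ is Gamma(α+n, β+T).
Sum of observations T = 118.9 minutes; n = 5.
Posterior: Gamma(8.0+5, 11.4+118.9) = Gamma(13.0, 130.3).
Mode = (α−1)/β = 0.0921.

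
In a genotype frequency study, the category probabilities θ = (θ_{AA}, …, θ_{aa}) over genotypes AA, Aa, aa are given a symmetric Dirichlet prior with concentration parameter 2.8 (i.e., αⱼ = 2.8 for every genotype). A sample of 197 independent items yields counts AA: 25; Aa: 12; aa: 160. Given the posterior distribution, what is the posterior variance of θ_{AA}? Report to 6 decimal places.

0.000567

The Dirichlet prior is conjugate to the Multinomial likelihood: each posterior αⱼ = prior αⱼ + observed count nⱼ.
Posterior concentration: (27.8, 14.8, 162.8), total = 205.4.
Var[θ_j] = α_j(Σα−α_j)/((Σα)²(Σα+1)) = 27.8·177.6/(205.4²·206.4) = 0.000567.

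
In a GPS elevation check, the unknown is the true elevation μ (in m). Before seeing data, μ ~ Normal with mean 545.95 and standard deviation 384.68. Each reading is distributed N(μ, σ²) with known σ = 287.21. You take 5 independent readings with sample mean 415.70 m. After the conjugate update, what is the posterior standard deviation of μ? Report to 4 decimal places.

121.8322

For Normal data with known variance σ², a Normal(μ₀, σ₀²) prior on μ is conjugate. Posterior precision = 1/σ₀² + n/σ²; posterior mean is the precision-weighted average of μ₀ and x̄.
σ₀² = 384.68² = 147978.7024, σ² = 287.21² = 82489.5841; σ² + n·σ₀² = 82489.5841 + 5·147978.7024 = 822383.0961.
Posterior precision = 1/σ₀² + n/σ² = 1/147978.7024 + 5/82489.5841 = (σ² + n·σ₀²)/(σ₀²σ²) = 822383.0961/(147978.7024·82489.5841); posterior variance σₙ² = σ₀²σ²/(σ² + n·σ₀²) = 147978.7024·82489.5841/822383.0961 = 14843.084293.
Posterior SD = √σₙ² = √(147978.7024·82489.5841/822383.0961) = 121.8322.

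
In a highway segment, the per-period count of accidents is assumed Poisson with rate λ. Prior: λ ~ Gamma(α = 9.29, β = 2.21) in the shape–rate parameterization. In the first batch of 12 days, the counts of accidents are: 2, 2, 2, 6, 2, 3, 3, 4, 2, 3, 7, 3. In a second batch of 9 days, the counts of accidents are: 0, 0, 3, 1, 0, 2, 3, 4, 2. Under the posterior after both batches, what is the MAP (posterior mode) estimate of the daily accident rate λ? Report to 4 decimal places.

2.6838

With a Gamma(shape α, rate β) prior, the Poisson likelihood is conjugate: the posterior is Gamma(α + ΣXᵢ, β + n).
Batch 1: sum of counts S = 39 over n = 12 days.
After batch 1: Gamma(α+S, β+n) = Gamma(9.29+39, 2.21+12) = Gamma(48.29, 14.21).
Batch 2: sum of counts S = 15 over n = 9 days.
After batch 2: Gamma(α+S, β+n) = Gamma(48.29+15, 14.21+9) = Gamma(63.29, 23.21).
Mode of Gamma(α,β) for α≥1 is (α−1)/β = 62.29/23.21 = 2.6838.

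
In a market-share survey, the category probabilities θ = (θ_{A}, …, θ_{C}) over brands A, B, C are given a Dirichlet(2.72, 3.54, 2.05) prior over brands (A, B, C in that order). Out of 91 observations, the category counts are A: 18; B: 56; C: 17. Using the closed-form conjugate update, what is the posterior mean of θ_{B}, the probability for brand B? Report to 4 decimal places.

The Dirichlet prior is conjugate to the Multinomial likelihood: each posterior αⱼ = prior αⱼ + observed count nⱼ.
Posterior concentration: (20.72, 59.54, 19.05), total = 99.31.
E[θ_{B}|data] = α_{B}/Σα = 59.54/99.31 = 0.5995.

0.5995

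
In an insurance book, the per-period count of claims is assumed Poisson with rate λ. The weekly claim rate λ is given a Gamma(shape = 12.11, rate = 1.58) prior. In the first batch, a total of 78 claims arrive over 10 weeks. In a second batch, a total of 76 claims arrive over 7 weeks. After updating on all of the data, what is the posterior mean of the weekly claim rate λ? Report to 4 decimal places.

With a Gamma(shape α, rate β) prior, the Poisson likelihood is conjugate: the posterior is Gamma(α + ΣXᵢ, β + n).
After batch 1: Gamma(α+S, β+n) = Gamma(12.11+78, 1.58+10) = Gamma(90.11, 11.58).
After batch 2: Gamma(α+S, β+n) = Gamma(90.11+76, 11.58+7) = Gamma(166.11, 18.58).
Posterior mean = α/β = 166.11/18.58 = 8.9403.

8.9403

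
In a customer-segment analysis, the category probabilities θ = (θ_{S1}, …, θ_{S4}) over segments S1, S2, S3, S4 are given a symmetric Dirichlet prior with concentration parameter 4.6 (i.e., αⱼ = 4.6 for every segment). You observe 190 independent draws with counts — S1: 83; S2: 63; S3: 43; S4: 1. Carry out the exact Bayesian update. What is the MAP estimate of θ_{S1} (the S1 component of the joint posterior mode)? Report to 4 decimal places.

The Dirichlet prior is conjugate to the Multinomial likelihood: each posterior αⱼ = prior αⱼ + observed count nⱼ.
Posterior concentration: (87.6, 67.6, 47.6, 5.6), total = 208.4.
Joint mode component: (α_{S1}−1)/(Σα−K) = 86.6/204.4 = 0.4237.

0.4237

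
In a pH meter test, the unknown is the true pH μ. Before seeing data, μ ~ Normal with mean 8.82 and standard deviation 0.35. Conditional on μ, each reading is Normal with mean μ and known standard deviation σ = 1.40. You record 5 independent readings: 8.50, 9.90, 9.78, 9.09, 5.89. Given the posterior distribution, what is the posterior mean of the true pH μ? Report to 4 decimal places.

8.7752

For Normal data with known variance σ², a Normal(μ₀, σ₀²) prior on μ is conjugate. Posterior precision = 1/σ₀² + n/σ²; posterior mean is the precision-weighted average of μ₀ and x̄.
Σxᵢ = 8.50 + 9.90 + 9.78 + 9.09 + 5.89 = 43.16, so n·x̄ = 43.16.
σ₀² = 0.35² = 0.1225, σ² = 1.40² = 1.96; σ² + n·σ₀² = 1.96 + 5·0.1225 = 2.5725.
Posterior mean = (μ₀/σ₀² + n·x̄/σ²)/(1/σ₀² + n/σ²) = (σ²·μ₀ + σ₀²·n·x̄)/(σ² + n·σ₀²) = (1.96·8.82 + 0.1225·43.16)/2.5725 = 22.5743/2.5725 = 8.7752.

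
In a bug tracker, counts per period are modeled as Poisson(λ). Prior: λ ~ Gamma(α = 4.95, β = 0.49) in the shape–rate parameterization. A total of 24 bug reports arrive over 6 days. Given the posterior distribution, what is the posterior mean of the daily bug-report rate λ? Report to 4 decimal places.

With a Gamma(shape α, rate β) prior, the Poisson likelihood is conjugate: the posterior is Gamma(α + ΣXᵢ, β + n).
Posterior: Gamma(α+S, β+n) = Gamma(4.95+24, 0.49+6) = Gamma(28.95, 6.49).
Posterior mean = α/β = 28.95/6.49 = 4.4607.

4.4607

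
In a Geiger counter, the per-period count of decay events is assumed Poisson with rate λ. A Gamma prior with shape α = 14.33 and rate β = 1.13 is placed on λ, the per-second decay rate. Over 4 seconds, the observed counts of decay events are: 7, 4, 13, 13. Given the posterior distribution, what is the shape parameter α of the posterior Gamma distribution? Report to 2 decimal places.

With a Gamma(shape α, rate β) prior, the Poisson likelihood is conjugate: the posterior is Gamma(α + ΣXᵢ, β + n).
Sum of counts S = 37 over n = 4 seconds.
Posterior: Gamma(α+S, β+n) = Gamma(14.33+37, 1.13+4) = Gamma(51.33, 5.13).
Posterior α = 51.33.

51.33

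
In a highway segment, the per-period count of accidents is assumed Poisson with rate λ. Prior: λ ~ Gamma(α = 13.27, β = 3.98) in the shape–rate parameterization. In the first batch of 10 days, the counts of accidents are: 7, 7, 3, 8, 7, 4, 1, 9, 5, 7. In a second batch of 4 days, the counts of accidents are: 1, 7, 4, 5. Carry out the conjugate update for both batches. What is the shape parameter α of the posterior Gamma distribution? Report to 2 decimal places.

88.27

With a Gamma(shape α, rate β) prior, the Poisson likelihood is conjugate: the posterior is Gamma(α + ΣXᵢ, β + n).
Batch 1: sum of counts S = 58 over n = 10 days.
After batch 1: Gamma(α+S, β+n) = Gamma(13.27+58, 3.98+10) = Gamma(71.27, 13.98).
Batch 2: sum of counts S = 17 over n = 4 days.
After batch 2: Gamma(α+S, β+n) = Gamma(71.27+17, 13.98+4) = Gamma(88.27, 17.98).
Posterior α = 88.27.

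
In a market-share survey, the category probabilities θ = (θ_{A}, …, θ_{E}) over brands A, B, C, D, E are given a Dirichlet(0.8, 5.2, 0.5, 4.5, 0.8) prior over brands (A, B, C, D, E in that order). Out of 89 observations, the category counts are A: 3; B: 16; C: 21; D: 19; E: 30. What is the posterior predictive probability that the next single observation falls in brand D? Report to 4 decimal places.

The Dirichlet prior is conjugate to the Multinomial likelihood: each posterior αⱼ = prior αⱼ + observed count nⱼ.
Posterior concentration: (3.8, 21.2, 21.5, 23.5, 30.8), total = 100.8.
P(next = D | data) = α_{D}/Σα = 0.2331.

0.2331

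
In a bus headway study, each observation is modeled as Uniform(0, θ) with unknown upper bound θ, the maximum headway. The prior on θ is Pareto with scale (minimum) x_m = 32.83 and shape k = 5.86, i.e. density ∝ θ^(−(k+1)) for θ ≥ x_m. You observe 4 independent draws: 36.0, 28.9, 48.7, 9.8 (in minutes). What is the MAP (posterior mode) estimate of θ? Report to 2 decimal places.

48.70

A Pareto(scale x_m, shape k) prior on the upper bound θ of Uniform(0, θ) is conjugate: posterior is Pareto(max(x_m, max xᵢ), k + n).
Sample maximum = 48.7; prior scale x_m = 32.83 → posterior scale = max = 48.70.
Posterior shape = 5.86 + 4 = 9.86.
The Pareto density is decreasing on [x_m, ∞), so the mode is x_m = 48.70.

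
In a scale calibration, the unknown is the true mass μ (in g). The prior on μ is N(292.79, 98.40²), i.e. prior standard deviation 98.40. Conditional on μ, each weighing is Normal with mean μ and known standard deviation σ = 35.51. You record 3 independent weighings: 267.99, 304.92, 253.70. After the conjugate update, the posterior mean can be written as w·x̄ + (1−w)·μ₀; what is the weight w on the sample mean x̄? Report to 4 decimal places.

For Normal data with known variance σ², a Normal(μ₀, σ₀²) prior on μ is conjugate. Posterior precision = 1/σ₀² + n/σ²; posterior mean is the precision-weighted average of μ₀ and x̄.
σ₀² = 98.40² = 9682.56, σ² = 35.51² = 1260.9601. Prior precision 1/σ₀² = 1/9682.56; data precision n/σ² = 3/1260.9601.
w = (n/σ²)/(1/σ₀² + n/σ²) = n·σ₀²/(σ² + n·σ₀²) = 3·9682.56/(1260.9601 + 3·9682.56) = 29047.68/30308.6401 = 0.9584.

0.9584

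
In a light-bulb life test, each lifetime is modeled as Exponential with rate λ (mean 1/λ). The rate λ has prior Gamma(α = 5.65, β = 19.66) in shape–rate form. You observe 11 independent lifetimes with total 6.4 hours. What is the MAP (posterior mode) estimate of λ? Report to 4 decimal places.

With a Gamma(shape α, rate β) prior on the exponential rate λ, the posterior after n observations with total T = Σxᵢ is Gamma(α+n, β+T).
Posterior: Gamma(5.65+11, 19.66+6.4) = Gamma(16.65, 26.06).
Mode = (α−1)/β = 0.6005.

0.6005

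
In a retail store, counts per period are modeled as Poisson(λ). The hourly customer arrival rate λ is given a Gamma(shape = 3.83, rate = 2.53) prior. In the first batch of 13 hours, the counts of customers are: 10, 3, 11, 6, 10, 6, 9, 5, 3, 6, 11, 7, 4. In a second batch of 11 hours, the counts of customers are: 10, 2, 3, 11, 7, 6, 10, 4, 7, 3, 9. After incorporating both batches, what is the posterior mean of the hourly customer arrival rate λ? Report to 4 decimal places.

With a Gamma(shape α, rate β) prior, the Poisson likelihood is conjugate: the posterior is Gamma(α + ΣXᵢ, β + n).
Batch 1: sum of counts S = 91 over n = 13 hours.
After batch 1: Gamma(α+S, β+n) = Gamma(3.83+91, 2.53+13) = Gamma(94.83, 15.53).
Batch 2: sum of counts S = 72 over n = 11 hours.
After batch 2: Gamma(α+S, β+n) = Gamma(94.83+72, 15.53+11) = Gamma(166.83, 26.53).
Posterior mean = α/β = 166.83/26.53 = 6.2884.

6.2884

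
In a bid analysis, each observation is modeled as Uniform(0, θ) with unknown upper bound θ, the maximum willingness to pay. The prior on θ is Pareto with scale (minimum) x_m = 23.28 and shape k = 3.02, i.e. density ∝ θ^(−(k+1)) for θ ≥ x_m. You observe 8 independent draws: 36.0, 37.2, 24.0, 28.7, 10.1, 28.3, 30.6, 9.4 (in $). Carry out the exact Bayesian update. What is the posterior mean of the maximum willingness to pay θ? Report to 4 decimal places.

40.9126

A Pareto(scale x_m, shape k) prior on the upper bound θ of Uniform(0, θ) is conjugate: posterior is Pareto(max(x_m, max xᵢ), k + n).
Sample maximum = 37.2; prior scale x_m = 23.28 → posterior scale = max = 37.20.
Posterior shape = 3.02 + 8 = 11.02.
E[θ|data] = k·x_m/(k−1) = 11.02·37.20/10.02 = 40.9126.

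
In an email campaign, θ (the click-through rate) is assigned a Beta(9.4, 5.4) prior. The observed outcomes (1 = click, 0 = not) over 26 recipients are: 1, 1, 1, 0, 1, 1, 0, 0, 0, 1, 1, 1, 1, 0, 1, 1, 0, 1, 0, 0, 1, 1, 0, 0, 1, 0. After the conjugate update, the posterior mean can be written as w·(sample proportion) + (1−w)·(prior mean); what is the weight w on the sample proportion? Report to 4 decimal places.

0.6373

The Beta prior is conjugate to a Binomial/Bernoulli likelihood; the update adds successes to α and failures to β.
Posterior mean = (α₀+k)/(α₀+β₀+n) = [n/(α₀+β₀+n)]·(k/n) + [(α₀+β₀)/(α₀+β₀+n)]·α₀/(α₀+β₀), so only n and the prior enter the weight.
The weight on the data is w = n/(α₀+β₀+n) = 26/(9.4+5.4+26) = 26/40.8 = 0.6373.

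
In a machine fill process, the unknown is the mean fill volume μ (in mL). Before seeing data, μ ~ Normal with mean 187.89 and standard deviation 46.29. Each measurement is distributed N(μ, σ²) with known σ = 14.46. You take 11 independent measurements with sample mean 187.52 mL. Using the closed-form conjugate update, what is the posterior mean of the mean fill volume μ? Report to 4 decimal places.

For Normal data with known variance σ², a Normal(μ₀, σ₀²) prior on μ is conjugate. Posterior precision = 1/σ₀² + n/σ²; posterior mean is the precision-weighted average of μ₀ and x̄.
n·x̄ = 11·187.52 = 2062.72.
σ₀² = 46.29² = 2142.7641, σ² = 14.46² = 209.0916; σ² + n·σ₀² = 209.0916 + 11·2142.7641 = 23779.4967.
Posterior mean = (μ₀/σ₀² + n·x̄/σ²)/(1/σ₀² + n/σ²) = (σ²·μ₀ + σ₀²·n·x̄)/(σ² + n·σ₀²) = (209.0916·187.89 + 2142.7641·2062.72)/23779.4967 = 4459208.585076/23779.4967 = 187.5233.

187.5233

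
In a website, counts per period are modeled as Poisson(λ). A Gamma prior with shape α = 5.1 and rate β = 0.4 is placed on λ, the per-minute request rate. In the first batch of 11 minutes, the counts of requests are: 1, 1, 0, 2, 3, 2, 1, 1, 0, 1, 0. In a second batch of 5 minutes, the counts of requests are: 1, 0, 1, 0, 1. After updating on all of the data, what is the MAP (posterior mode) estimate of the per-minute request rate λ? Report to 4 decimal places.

1.1646

With a Gamma(shape α, rate β) prior, the Poisson likelihood is conjugate: the posterior is Gamma(α + ΣXᵢ, β + n).
Batch 1: sum of counts S = 12 over n = 11 minutes.
After batch 1: Gamma(α+S, β+n) = Gamma(5.1+12, 0.4+11) = Gamma(17.1, 11.4).
Batch 2: sum of counts S = 3 over n = 5 minutes.
After batch 2: Gamma(α+S, β+n) = Gamma(17.1+3, 11.4+5) = Gamma(20.1, 16.4).
Mode of Gamma(α,β) for α≥1 is (α−1)/β = 19.1/16.4 = 1.1646.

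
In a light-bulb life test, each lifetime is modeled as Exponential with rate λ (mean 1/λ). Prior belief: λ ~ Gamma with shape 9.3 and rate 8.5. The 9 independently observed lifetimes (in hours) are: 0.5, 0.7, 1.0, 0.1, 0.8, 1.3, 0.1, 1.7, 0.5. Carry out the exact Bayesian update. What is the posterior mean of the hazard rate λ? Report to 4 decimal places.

1.2039

With a Gamma(shape α, rate β) prior on the exponential rate λ, the posterior after n observations with total T = Σxᵢ is Gamma(α+n, β+T).
Sum of observations T = 6.7 hours; n = 9.
Posterior: Gamma(9.3+9, 8.5+6.7) = Gamma(18.3, 15.2).
Posterior mean of λ = α/β = 18.3/15.2 = 1.2039.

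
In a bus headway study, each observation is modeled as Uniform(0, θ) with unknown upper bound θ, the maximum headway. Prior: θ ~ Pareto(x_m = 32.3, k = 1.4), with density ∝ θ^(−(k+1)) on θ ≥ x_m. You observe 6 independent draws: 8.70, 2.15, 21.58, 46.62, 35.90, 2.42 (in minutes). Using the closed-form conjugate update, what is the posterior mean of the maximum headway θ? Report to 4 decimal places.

A Pareto(scale x_m, shape k) prior on the upper bound θ of Uniform(0, θ) is conjugate: posterior is Pareto(max(x_m, max xᵢ), k + n).
Sample maximum = 46.62; prior scale x_m = 32.3 → posterior scale = max = 46.62.
Posterior shape = 1.4 + 6 = 7.4.
E[θ|data] = k·x_m/(k−1) = 7.4·46.62/6.4 = 53.9044.

53.9044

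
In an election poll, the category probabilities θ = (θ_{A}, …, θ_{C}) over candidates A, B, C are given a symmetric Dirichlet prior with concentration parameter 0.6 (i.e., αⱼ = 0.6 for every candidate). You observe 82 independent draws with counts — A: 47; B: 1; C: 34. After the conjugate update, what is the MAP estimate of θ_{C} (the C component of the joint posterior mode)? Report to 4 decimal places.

0.4158

The Dirichlet prior is conjugate to the Multinomial likelihood: each posterior αⱼ = prior αⱼ + observed count nⱼ.
Posterior concentration: (47.6, 1.6, 34.6), total = 83.8.
Joint mode component: (α_{C}−1)/(Σα−K) = 33.6/80.8 = 0.4158.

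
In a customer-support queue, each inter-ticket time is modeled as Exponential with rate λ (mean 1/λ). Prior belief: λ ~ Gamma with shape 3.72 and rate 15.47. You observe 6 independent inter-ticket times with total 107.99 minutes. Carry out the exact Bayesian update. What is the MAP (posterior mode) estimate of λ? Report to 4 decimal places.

With a Gamma(shape α, rate β) prior on the exponential rate λ, the posterior after n observations with total T = Σxᵢ is Gamma(α+n, β+T).
Posterior: Gamma(3.72+6, 15.47+107.99) = Gamma(9.72, 123.46).
Mode = (α−1)/β = 0.0706.

0.0706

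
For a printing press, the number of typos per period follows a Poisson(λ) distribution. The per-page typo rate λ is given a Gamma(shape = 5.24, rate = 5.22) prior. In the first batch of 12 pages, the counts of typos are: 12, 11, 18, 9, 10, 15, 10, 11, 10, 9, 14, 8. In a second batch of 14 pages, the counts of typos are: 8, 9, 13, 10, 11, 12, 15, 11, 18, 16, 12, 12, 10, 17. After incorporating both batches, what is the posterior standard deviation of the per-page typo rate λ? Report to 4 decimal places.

0.5696

With a Gamma(shape α, rate β) prior, the Poisson likelihood is conjugate: the posterior is Gamma(α + ΣXᵢ, β + n).
Batch 1: sum of counts S = 137 over n = 12 pages.
After batch 1: Gamma(α+S, β+n) = Gamma(5.24+137, 5.22+12) = Gamma(142.24, 17.22).
Batch 2: sum of counts S = 174 over n = 14 pages.
After batch 2: Gamma(α+S, β+n) = Gamma(142.24+174, 17.22+14) = Gamma(316.24, 31.22).
SD = √α/β = √316.24/31.22 = 0.5696.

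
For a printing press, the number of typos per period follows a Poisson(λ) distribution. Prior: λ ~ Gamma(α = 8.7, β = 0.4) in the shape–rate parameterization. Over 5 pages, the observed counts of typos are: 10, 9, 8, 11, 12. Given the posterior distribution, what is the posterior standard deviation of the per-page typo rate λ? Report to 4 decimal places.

With a Gamma(shape α, rate β) prior, the Poisson likelihood is conjugate: the posterior is Gamma(α + ΣXᵢ, β + n).
Sum of counts S = 50 over n = 5 pages.
Posterior: Gamma(α+S, β+n) = Gamma(8.7+50, 0.4+5) = Gamma(58.7, 5.4).
SD = √α/β = √58.7/5.4 = 1.4188.

1.4188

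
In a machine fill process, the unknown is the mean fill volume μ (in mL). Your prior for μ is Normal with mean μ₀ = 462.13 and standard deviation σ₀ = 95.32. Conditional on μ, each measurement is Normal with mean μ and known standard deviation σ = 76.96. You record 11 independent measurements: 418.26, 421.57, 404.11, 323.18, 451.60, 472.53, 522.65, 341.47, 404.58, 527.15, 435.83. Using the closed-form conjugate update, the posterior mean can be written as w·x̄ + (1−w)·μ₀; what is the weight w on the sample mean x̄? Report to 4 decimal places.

For Normal data with known variance σ², a Normal(μ₀, σ₀²) prior on μ is conjugate. Posterior precision = 1/σ₀² + n/σ²; posterior mean is the precision-weighted average of μ₀ and x̄.
σ₀² = 95.32² = 9085.9024, σ² = 76.96² = 5922.8416. Prior precision 1/σ₀² = 1/9085.9024; data precision n/σ² = 11/5922.8416.
w = (n/σ²)/(1/σ₀² + n/σ²) = n·σ₀²/(σ² + n·σ₀²) = 11·9085.9024/(5922.8416 + 11·9085.9024) = 99944.9264/105867.768 = 0.9441.

0.9441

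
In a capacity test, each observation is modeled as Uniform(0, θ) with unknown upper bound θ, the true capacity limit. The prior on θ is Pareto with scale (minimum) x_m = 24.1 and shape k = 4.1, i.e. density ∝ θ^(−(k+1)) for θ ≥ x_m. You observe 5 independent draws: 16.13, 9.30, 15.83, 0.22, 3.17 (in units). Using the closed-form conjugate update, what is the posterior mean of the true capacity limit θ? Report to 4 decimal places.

A Pareto(scale x_m, shape k) prior on the upper bound θ of Uniform(0, θ) is conjugate: posterior is Pareto(max(x_m, max xᵢ), k + n).
Sample maximum = 16.13; prior scale x_m = 24.1 → posterior scale = max = 24.10.
Posterior shape = 4.1 + 5 = 9.1.
E[θ|data] = k·x_m/(k−1) = 9.1·24.10/8.1 = 27.0753.

27.0753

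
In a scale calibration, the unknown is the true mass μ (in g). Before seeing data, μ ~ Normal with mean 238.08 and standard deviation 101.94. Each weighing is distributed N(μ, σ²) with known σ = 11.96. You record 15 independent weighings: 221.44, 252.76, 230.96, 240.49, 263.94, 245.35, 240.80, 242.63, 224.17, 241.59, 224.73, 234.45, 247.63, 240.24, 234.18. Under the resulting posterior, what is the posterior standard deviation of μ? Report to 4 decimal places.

3.0866

For Normal data with known variance σ², a Normal(μ₀, σ₀²) prior on μ is conjugate. Posterior precision = 1/σ₀² + n/σ²; posterior mean is the precision-weighted average of μ₀ and x̄.
σ₀² = 101.94² = 10391.7636, σ² = 11.96² = 143.0416; σ² + n·σ₀² = 143.0416 + 15·10391.7636 = 156019.4956.
Posterior precision = 1/σ₀² + n/σ² = 1/10391.7636 + 15/143.0416 = (σ² + n·σ₀²)/(σ₀²σ²) = 156019.4956/(10391.7636·143.0416); posterior variance σₙ² = σ₀²σ²/(σ² + n·σ₀²) = 10391.7636·143.0416/156019.4956 = 9.527364.
Posterior SD = √σₙ² = √(10391.7636·143.0416/156019.4956) = 3.0866.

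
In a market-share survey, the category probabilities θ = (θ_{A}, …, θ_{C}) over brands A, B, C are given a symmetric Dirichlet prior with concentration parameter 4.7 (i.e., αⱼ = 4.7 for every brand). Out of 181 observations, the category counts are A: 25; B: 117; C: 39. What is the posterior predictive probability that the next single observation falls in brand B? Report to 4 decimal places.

The Dirichlet prior is conjugate to the Multinomial likelihood: each posterior αⱼ = prior αⱼ + observed count nⱼ.
Posterior concentration: (29.7, 121.7, 43.7), total = 195.1.
P(next = B | data) = α_{B}/Σα = 0.6238.

0.6238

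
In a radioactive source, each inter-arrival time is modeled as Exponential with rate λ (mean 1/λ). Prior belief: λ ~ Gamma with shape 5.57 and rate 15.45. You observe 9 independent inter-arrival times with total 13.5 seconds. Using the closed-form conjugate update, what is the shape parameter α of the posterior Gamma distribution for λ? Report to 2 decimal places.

14.57

With a Gamma(shape α, rate β) prior on the exponential rate λ, the posterior after n observations with total T = Σxᵢ is Gamma(α+n, β+T).
Posterior: Gamma(5.57+9, 15.45+13.5) = Gamma(14.57, 28.95).
Posterior α = 14.57.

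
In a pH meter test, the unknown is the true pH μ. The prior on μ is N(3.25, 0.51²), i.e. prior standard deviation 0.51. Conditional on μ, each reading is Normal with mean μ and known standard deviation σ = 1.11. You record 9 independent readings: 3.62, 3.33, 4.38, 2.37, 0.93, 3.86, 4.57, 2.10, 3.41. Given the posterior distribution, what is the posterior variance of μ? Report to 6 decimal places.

0.089692

For Normal data with known variance σ², a Normal(μ₀, σ₀²) prior on μ is conjugate. Posterior precision = 1/σ₀² + n/σ²; posterior mean is the precision-weighted average of μ₀ and x̄.
σ₀² = 0.51² = 0.2601, σ² = 1.11² = 1.2321; σ² + n·σ₀² = 1.2321 + 9·0.2601 = 3.573.
Posterior precision = 1/σ₀² + n/σ² = 1/0.2601 + 9/1.2321 = (σ² + n·σ₀²)/(σ₀²σ²) = 3.573/(0.2601·1.2321); posterior variance σₙ² = σ₀²σ²/(σ² + n·σ₀²) = 0.2601·1.2321/3.573 = 0.089692.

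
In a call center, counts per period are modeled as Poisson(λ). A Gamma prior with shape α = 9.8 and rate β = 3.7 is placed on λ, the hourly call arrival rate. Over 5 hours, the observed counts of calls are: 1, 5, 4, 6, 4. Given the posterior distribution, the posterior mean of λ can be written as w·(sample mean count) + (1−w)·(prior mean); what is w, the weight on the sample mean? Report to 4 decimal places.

With a Gamma(shape α, rate β) prior, the Poisson likelihood is conjugate: the posterior is Gamma(α + ΣXᵢ, β + n).
Posterior mean = (α₀+S)/(β₀+n) = [n/(β₀+n)]·(S/n) + [β₀/(β₀+n)]·(α₀/β₀), so only n and β₀ enter the weight.
Weight on data w = n/(β₀+n) = 5/(3.7+5) = 5/8.7 = 0.5747.

0.5747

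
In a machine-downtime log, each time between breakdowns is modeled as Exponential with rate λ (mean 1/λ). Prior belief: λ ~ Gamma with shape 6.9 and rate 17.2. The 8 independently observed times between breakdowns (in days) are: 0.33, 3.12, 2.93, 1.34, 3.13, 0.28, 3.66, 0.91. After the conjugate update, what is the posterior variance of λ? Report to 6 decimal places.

With a Gamma(shape α, rate β) prior on the exponential rate λ, the posterior after n observations with total T = Σxᵢ is Gamma(α+n, β+T).
Sum of observations T = 15.70 days; n = 8.
Posterior: Gamma(6.9+8, 17.2+15.70) = Gamma(14.9, 32.90).
Var = α/β² = 0.013766.

0.013766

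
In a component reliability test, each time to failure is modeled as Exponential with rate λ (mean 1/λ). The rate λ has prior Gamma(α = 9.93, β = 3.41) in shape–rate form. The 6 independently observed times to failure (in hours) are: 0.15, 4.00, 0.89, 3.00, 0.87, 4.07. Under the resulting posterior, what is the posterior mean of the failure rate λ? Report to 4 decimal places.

With a Gamma(shape α, rate β) prior on the exponential rate λ, the posterior after n observations with total T = Σxᵢ is Gamma(α+n, β+T).
Sum of observations T = 12.98 hours; n = 6.
Posterior: Gamma(9.93+6, 3.41+12.98) = Gamma(15.93, 16.39).
Posterior mean of λ = α/β = 15.93/16.39 = 0.9719.

0.9719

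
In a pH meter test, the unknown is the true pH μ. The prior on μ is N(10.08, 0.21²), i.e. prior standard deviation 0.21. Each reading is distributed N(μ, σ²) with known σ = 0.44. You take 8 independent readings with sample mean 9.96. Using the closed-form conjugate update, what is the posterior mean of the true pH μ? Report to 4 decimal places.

For Normal data with known variance σ², a Normal(μ₀, σ₀²) prior on μ is conjugate. Posterior precision = 1/σ₀² + n/σ²; posterior mean is the precision-weighted average of μ₀ and x̄.
n·x̄ = 8·9.96 = 79.68.
σ₀² = 0.21² = 0.0441, σ² = 0.44² = 0.1936; σ² + n·σ₀² = 0.1936 + 8·0.0441 = 0.5464.
Posterior mean = (μ₀/σ₀² + n·x̄/σ²)/(1/σ₀² + n/σ²) = (σ²·μ₀ + σ₀²·n·x̄)/(σ² + n·σ₀²) = (0.1936·10.08 + 0.0441·79.68)/0.5464 = 5.465376/0.5464 = 10.0025.

10.0025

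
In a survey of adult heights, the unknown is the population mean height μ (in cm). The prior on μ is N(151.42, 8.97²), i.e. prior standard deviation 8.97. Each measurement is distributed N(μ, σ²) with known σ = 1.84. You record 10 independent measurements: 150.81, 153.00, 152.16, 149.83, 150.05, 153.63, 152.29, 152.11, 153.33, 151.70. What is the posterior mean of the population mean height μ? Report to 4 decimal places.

151.8890

For Normal data with known variance σ², a Normal(μ₀, σ₀²) prior on μ is conjugate. Posterior precision = 1/σ₀² + n/σ²; posterior mean is the precision-weighted average of μ₀ and x̄.
Σxᵢ = 150.81 + 153.00 + 152.16 + 149.83 + 150.05 + 153.63 + 152.29 + 152.11 + 153.33 + 151.70 = 1518.91, so n·x̄ = 1518.91.
σ₀² = 8.97² = 80.4609, σ² = 1.84² = 3.3856; σ² + n·σ₀² = 3.3856 + 10·80.4609 = 807.9946.
Posterior mean = (μ₀/σ₀² + n·x̄/σ²)/(1/σ₀² + n/σ²) = (σ²·μ₀ + σ₀²·n·x̄)/(σ² + n·σ₀²) = (3.3856·151.42 + 80.4609·1518.91)/807.9946 = 122725.513171/807.9946 = 151.8890.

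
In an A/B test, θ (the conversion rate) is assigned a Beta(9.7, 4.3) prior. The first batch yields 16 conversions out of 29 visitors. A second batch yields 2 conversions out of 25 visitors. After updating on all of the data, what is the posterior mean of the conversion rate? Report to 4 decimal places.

The Beta prior is conjugate to a Binomial/Bernoulli likelihood; the update adds successes to α and failures to β.
After batch 1: Beta(9.7+16, 4.3+13) = Beta(25.7, 17.3).
After batch 2: Beta(25.7+2, 17.3+23) = Beta(27.7, 40.3).
Posterior mean = α/(α+β) = 27.7/68.0 = 0.4074.

0.4074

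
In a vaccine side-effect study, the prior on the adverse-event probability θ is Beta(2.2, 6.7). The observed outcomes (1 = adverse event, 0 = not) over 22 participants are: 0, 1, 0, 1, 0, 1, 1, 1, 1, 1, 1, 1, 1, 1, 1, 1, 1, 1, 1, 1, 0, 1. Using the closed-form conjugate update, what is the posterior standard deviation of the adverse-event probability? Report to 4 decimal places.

The Beta prior is conjugate to a Binomial/Bernoulli likelihood; the update adds successes to α and failures to β.
Posterior: Beta(α+k, β+n−k) = Beta(2.2+18, 6.7+4) = Beta(20.2, 10.7).
Var = αβ/((α+β)²(α+β+1)) = 20.2·10.7/(30.9²·31.9) = 0.00709623; SD = √0.00709623 = 0.0842.

0.0842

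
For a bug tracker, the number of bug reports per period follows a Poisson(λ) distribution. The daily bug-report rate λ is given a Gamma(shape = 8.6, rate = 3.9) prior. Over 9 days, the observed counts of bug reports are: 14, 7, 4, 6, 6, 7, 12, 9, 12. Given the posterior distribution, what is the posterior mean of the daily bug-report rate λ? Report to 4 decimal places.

With a Gamma(shape α, rate β) prior, the Poisson likelihood is conjugate: the posterior is Gamma(α + ΣXᵢ, β + n).
Sum of counts S = 77 over n = 9 days.
Posterior: Gamma(α+S, β+n) = Gamma(8.6+77, 3.9+9) = Gamma(85.6, 12.9).
Posterior mean = α/β = 85.6/12.9 = 6.6357.

6.6357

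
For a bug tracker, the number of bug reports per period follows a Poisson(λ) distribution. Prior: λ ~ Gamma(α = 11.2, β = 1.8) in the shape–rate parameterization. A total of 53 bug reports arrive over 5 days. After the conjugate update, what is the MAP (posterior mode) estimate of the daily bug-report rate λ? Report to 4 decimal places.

With a Gamma(shape α, rate β) prior, the Poisson likelihood is conjugate: the posterior is Gamma(α + ΣXᵢ, β + n).
Posterior: Gamma(α+S, β+n) = Gamma(11.2+53, 1.8+5) = Gamma(64.2, 6.8).
Mode of Gamma(α,β) for α≥1 is (α−1)/β = 63.2/6.8 = 9.2941.

9.2941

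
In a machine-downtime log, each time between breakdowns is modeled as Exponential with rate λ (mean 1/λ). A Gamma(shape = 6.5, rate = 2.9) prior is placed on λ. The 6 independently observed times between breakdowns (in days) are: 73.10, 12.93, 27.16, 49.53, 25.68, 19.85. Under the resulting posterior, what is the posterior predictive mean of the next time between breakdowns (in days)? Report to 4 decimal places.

18.3609

With a Gamma(shape α, rate β) prior on the exponential rate λ, the posterior after n observations with total T = Σxᵢ is Gamma(α+n, β+T).
Sum of observations T = 208.25 days; n = 6.
Posterior: Gamma(6.5+6, 2.9+208.25) = Gamma(12.5, 211.15).
The predictive distribution for the next observation is Lomax; its mean is β/(α−1) = 211.15/11.5 = 18.3609.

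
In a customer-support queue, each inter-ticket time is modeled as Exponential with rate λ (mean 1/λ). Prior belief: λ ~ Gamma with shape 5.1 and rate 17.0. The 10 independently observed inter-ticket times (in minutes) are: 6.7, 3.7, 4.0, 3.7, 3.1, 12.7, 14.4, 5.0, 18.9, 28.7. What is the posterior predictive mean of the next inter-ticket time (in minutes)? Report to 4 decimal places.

With a Gamma(shape α, rate β) prior on the exponential rate λ, the posterior after n observations with total T = Σxᵢ is Gamma(α+n, β+T).
Sum of observations T = 100.9 minutes; n = 10.
Posterior: Gamma(5.1+10, 17.0+100.9) = Gamma(15.1, 117.9).
The predictive distribution for the next observation is Lomax; its mean is β/(α−1) = 117.9/14.1 = 8.3617.

8.3617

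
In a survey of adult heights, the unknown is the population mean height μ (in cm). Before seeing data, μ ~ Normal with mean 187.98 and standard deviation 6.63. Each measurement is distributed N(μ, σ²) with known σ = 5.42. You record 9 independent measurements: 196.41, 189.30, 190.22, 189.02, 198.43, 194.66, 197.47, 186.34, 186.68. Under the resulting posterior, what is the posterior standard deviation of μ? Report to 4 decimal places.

For Normal data with known variance σ², a Normal(μ₀, σ₀²) prior on μ is conjugate. Posterior precision = 1/σ₀² + n/σ²; posterior mean is the precision-weighted average of μ₀ and x̄.
σ₀² = 6.63² = 43.9569, σ² = 5.42² = 29.3764; σ² + n·σ₀² = 29.3764 + 9·43.9569 = 424.9885.
Posterior precision = 1/σ₀² + n/σ² = 1/43.9569 + 9/29.3764 = (σ² + n·σ₀²)/(σ₀²σ²) = 424.9885/(43.9569·29.3764); posterior variance σₙ² = σ₀²σ²/(σ² + n·σ₀²) = 43.9569·29.3764/424.9885 = 3.038425.
Posterior SD = √σₙ² = √(43.9569·29.3764/424.9885) = 1.7431.

1.7431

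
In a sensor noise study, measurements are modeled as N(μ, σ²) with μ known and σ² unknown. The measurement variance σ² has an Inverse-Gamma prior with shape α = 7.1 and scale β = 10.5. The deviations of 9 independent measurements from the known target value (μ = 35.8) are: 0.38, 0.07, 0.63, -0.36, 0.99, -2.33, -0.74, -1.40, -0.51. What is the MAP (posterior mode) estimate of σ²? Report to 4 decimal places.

With known mean μ and an Inverse-Gamma(α, β) prior on σ², the Normal likelihood is conjugate: posterior is Inv-Gamma(α + n/2, β + Σ(xᵢ−μ)²/2).
Σ(xᵢ−μ)² = (0.38)² + (0.07)² + (0.63)² + (-0.36)² + (0.99)² + (-2.33)² + (-0.74)² + (-1.40)² + (-0.51)² = 9.8525.
Posterior: Inv-Gamma(7.1 + 9/2, 10.5 + 9.8525/2) = Inv-Gamma(11.60, 15.42625).
Mode = β/(α+1) = 15.42625/12.60 = 1.2243.

1.2243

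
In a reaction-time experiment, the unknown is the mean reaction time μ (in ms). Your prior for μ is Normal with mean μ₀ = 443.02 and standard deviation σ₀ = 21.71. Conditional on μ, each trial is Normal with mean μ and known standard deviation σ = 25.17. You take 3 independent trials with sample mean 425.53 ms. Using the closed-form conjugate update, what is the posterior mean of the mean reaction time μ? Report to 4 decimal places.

430.9417

For Normal data with known variance σ², a Normal(μ₀, σ₀²) prior on μ is conjugate. Posterior precision = 1/σ₀² + n/σ²; posterior mean is the precision-weighted average of μ₀ and x̄.
n·x̄ = 3·425.53 = 1276.59.
σ₀² = 21.71² = 471.3241, σ² = 25.17² = 633.5289; σ² + n·σ₀² = 633.5289 + 3·471.3241 = 2047.5012.
Posterior mean = (μ₀/σ₀² + n·x̄/σ²)/(1/σ₀² + n/σ²) = (σ²·μ₀ + σ₀²·n·x̄)/(σ² + n·σ₀²) = (633.5289·443.02 + 471.3241·1276.59)/2047.5012 = 882353.606097/2047.5012 = 430.9417.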